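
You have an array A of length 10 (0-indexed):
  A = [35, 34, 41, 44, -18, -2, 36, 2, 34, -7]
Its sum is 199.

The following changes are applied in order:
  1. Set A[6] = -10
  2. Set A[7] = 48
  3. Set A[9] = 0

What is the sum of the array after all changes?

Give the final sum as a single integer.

Answer: 206

Derivation:
Initial sum: 199
Change 1: A[6] 36 -> -10, delta = -46, sum = 153
Change 2: A[7] 2 -> 48, delta = 46, sum = 199
Change 3: A[9] -7 -> 0, delta = 7, sum = 206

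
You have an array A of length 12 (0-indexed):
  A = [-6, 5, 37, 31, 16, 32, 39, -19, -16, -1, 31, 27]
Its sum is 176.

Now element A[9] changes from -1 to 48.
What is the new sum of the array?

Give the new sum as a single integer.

Answer: 225

Derivation:
Old value at index 9: -1
New value at index 9: 48
Delta = 48 - -1 = 49
New sum = old_sum + delta = 176 + (49) = 225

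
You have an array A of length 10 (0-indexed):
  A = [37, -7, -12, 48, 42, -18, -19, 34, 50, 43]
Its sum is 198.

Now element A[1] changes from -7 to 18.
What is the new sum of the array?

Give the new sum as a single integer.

Old value at index 1: -7
New value at index 1: 18
Delta = 18 - -7 = 25
New sum = old_sum + delta = 198 + (25) = 223

Answer: 223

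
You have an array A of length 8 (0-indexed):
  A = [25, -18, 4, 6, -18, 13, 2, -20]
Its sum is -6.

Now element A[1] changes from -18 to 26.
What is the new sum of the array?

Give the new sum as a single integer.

Answer: 38

Derivation:
Old value at index 1: -18
New value at index 1: 26
Delta = 26 - -18 = 44
New sum = old_sum + delta = -6 + (44) = 38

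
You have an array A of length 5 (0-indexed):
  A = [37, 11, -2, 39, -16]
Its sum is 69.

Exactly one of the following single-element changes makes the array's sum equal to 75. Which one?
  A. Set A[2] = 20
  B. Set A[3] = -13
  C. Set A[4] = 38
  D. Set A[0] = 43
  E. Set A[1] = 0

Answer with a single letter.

Option A: A[2] -2->20, delta=22, new_sum=69+(22)=91
Option B: A[3] 39->-13, delta=-52, new_sum=69+(-52)=17
Option C: A[4] -16->38, delta=54, new_sum=69+(54)=123
Option D: A[0] 37->43, delta=6, new_sum=69+(6)=75 <-- matches target
Option E: A[1] 11->0, delta=-11, new_sum=69+(-11)=58

Answer: D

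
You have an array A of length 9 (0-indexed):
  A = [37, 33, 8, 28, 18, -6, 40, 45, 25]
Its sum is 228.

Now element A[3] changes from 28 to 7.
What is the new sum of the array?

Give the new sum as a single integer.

Old value at index 3: 28
New value at index 3: 7
Delta = 7 - 28 = -21
New sum = old_sum + delta = 228 + (-21) = 207

Answer: 207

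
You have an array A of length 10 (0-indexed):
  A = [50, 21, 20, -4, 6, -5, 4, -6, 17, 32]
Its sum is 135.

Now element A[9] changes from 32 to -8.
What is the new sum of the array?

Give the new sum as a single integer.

Old value at index 9: 32
New value at index 9: -8
Delta = -8 - 32 = -40
New sum = old_sum + delta = 135 + (-40) = 95

Answer: 95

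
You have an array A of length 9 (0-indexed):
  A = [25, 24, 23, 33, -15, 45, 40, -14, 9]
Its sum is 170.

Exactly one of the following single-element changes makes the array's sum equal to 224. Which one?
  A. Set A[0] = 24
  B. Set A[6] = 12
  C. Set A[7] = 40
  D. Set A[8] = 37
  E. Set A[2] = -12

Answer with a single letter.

Answer: C

Derivation:
Option A: A[0] 25->24, delta=-1, new_sum=170+(-1)=169
Option B: A[6] 40->12, delta=-28, new_sum=170+(-28)=142
Option C: A[7] -14->40, delta=54, new_sum=170+(54)=224 <-- matches target
Option D: A[8] 9->37, delta=28, new_sum=170+(28)=198
Option E: A[2] 23->-12, delta=-35, new_sum=170+(-35)=135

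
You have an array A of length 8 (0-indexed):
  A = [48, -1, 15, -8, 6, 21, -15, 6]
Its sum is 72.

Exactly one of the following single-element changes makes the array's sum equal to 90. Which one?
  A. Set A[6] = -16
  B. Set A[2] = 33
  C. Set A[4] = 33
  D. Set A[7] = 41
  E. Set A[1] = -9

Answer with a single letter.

Answer: B

Derivation:
Option A: A[6] -15->-16, delta=-1, new_sum=72+(-1)=71
Option B: A[2] 15->33, delta=18, new_sum=72+(18)=90 <-- matches target
Option C: A[4] 6->33, delta=27, new_sum=72+(27)=99
Option D: A[7] 6->41, delta=35, new_sum=72+(35)=107
Option E: A[1] -1->-9, delta=-8, new_sum=72+(-8)=64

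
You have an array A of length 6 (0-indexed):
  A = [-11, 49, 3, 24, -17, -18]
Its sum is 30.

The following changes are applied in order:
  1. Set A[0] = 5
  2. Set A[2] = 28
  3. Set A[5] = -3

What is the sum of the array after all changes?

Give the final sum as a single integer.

Initial sum: 30
Change 1: A[0] -11 -> 5, delta = 16, sum = 46
Change 2: A[2] 3 -> 28, delta = 25, sum = 71
Change 3: A[5] -18 -> -3, delta = 15, sum = 86

Answer: 86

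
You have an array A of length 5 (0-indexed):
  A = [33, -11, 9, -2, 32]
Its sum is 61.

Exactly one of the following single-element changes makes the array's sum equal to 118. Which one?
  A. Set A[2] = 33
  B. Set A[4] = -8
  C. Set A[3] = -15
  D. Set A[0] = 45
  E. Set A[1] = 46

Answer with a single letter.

Option A: A[2] 9->33, delta=24, new_sum=61+(24)=85
Option B: A[4] 32->-8, delta=-40, new_sum=61+(-40)=21
Option C: A[3] -2->-15, delta=-13, new_sum=61+(-13)=48
Option D: A[0] 33->45, delta=12, new_sum=61+(12)=73
Option E: A[1] -11->46, delta=57, new_sum=61+(57)=118 <-- matches target

Answer: E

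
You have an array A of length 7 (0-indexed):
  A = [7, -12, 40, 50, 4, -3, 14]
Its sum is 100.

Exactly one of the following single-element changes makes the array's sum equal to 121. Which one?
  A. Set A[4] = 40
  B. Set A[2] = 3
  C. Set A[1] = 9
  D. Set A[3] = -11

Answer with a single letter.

Option A: A[4] 4->40, delta=36, new_sum=100+(36)=136
Option B: A[2] 40->3, delta=-37, new_sum=100+(-37)=63
Option C: A[1] -12->9, delta=21, new_sum=100+(21)=121 <-- matches target
Option D: A[3] 50->-11, delta=-61, new_sum=100+(-61)=39

Answer: C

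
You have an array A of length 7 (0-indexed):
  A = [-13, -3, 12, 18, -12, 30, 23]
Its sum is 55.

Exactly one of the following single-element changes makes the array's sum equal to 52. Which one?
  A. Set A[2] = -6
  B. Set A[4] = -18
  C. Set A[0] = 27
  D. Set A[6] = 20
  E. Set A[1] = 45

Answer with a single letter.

Option A: A[2] 12->-6, delta=-18, new_sum=55+(-18)=37
Option B: A[4] -12->-18, delta=-6, new_sum=55+(-6)=49
Option C: A[0] -13->27, delta=40, new_sum=55+(40)=95
Option D: A[6] 23->20, delta=-3, new_sum=55+(-3)=52 <-- matches target
Option E: A[1] -3->45, delta=48, new_sum=55+(48)=103

Answer: D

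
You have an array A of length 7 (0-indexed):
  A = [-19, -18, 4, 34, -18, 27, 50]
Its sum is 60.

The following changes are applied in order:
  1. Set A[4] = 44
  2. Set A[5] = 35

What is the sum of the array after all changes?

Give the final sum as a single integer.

Initial sum: 60
Change 1: A[4] -18 -> 44, delta = 62, sum = 122
Change 2: A[5] 27 -> 35, delta = 8, sum = 130

Answer: 130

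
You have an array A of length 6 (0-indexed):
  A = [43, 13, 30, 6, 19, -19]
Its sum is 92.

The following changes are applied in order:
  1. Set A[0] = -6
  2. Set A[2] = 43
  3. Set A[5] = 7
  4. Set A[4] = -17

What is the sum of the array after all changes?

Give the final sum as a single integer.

Initial sum: 92
Change 1: A[0] 43 -> -6, delta = -49, sum = 43
Change 2: A[2] 30 -> 43, delta = 13, sum = 56
Change 3: A[5] -19 -> 7, delta = 26, sum = 82
Change 4: A[4] 19 -> -17, delta = -36, sum = 46

Answer: 46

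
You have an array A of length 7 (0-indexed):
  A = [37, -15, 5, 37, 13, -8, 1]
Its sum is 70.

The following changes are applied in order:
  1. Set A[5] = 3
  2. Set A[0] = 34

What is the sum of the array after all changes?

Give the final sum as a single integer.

Initial sum: 70
Change 1: A[5] -8 -> 3, delta = 11, sum = 81
Change 2: A[0] 37 -> 34, delta = -3, sum = 78

Answer: 78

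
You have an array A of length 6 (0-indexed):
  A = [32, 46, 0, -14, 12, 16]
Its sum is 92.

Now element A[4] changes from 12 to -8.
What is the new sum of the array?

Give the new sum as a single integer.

Answer: 72

Derivation:
Old value at index 4: 12
New value at index 4: -8
Delta = -8 - 12 = -20
New sum = old_sum + delta = 92 + (-20) = 72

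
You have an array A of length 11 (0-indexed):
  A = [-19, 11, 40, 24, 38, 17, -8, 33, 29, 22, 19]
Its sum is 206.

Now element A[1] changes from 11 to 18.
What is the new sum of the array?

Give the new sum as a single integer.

Answer: 213

Derivation:
Old value at index 1: 11
New value at index 1: 18
Delta = 18 - 11 = 7
New sum = old_sum + delta = 206 + (7) = 213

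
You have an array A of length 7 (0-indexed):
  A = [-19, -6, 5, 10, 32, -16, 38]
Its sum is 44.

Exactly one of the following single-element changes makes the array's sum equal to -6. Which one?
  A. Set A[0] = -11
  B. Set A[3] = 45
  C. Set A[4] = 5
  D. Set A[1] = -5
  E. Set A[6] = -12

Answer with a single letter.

Answer: E

Derivation:
Option A: A[0] -19->-11, delta=8, new_sum=44+(8)=52
Option B: A[3] 10->45, delta=35, new_sum=44+(35)=79
Option C: A[4] 32->5, delta=-27, new_sum=44+(-27)=17
Option D: A[1] -6->-5, delta=1, new_sum=44+(1)=45
Option E: A[6] 38->-12, delta=-50, new_sum=44+(-50)=-6 <-- matches target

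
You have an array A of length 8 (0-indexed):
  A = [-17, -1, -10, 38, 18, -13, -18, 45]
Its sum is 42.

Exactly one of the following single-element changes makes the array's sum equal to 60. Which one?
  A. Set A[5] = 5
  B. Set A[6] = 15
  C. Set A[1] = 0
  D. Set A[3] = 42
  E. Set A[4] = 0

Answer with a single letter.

Option A: A[5] -13->5, delta=18, new_sum=42+(18)=60 <-- matches target
Option B: A[6] -18->15, delta=33, new_sum=42+(33)=75
Option C: A[1] -1->0, delta=1, new_sum=42+(1)=43
Option D: A[3] 38->42, delta=4, new_sum=42+(4)=46
Option E: A[4] 18->0, delta=-18, new_sum=42+(-18)=24

Answer: A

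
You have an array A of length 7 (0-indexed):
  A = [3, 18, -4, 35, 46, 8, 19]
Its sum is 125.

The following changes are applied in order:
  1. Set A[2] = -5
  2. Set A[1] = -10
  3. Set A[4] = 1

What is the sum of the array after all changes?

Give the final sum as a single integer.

Initial sum: 125
Change 1: A[2] -4 -> -5, delta = -1, sum = 124
Change 2: A[1] 18 -> -10, delta = -28, sum = 96
Change 3: A[4] 46 -> 1, delta = -45, sum = 51

Answer: 51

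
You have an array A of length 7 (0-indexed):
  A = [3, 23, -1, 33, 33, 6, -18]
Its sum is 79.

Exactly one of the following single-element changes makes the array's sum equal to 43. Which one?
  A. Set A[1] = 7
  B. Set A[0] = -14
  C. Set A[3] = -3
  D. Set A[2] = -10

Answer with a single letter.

Option A: A[1] 23->7, delta=-16, new_sum=79+(-16)=63
Option B: A[0] 3->-14, delta=-17, new_sum=79+(-17)=62
Option C: A[3] 33->-3, delta=-36, new_sum=79+(-36)=43 <-- matches target
Option D: A[2] -1->-10, delta=-9, new_sum=79+(-9)=70

Answer: C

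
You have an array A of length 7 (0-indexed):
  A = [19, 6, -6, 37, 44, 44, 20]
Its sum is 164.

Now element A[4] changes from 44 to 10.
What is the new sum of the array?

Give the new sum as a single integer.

Old value at index 4: 44
New value at index 4: 10
Delta = 10 - 44 = -34
New sum = old_sum + delta = 164 + (-34) = 130

Answer: 130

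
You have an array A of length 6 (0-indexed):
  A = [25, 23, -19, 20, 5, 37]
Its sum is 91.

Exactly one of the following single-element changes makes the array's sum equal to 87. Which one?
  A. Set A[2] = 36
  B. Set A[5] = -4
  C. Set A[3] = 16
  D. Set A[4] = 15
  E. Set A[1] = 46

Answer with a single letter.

Option A: A[2] -19->36, delta=55, new_sum=91+(55)=146
Option B: A[5] 37->-4, delta=-41, new_sum=91+(-41)=50
Option C: A[3] 20->16, delta=-4, new_sum=91+(-4)=87 <-- matches target
Option D: A[4] 5->15, delta=10, new_sum=91+(10)=101
Option E: A[1] 23->46, delta=23, new_sum=91+(23)=114

Answer: C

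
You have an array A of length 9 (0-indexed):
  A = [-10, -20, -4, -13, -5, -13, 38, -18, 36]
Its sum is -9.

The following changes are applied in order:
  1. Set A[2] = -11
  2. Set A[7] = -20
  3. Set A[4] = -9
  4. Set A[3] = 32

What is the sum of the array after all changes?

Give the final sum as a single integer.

Initial sum: -9
Change 1: A[2] -4 -> -11, delta = -7, sum = -16
Change 2: A[7] -18 -> -20, delta = -2, sum = -18
Change 3: A[4] -5 -> -9, delta = -4, sum = -22
Change 4: A[3] -13 -> 32, delta = 45, sum = 23

Answer: 23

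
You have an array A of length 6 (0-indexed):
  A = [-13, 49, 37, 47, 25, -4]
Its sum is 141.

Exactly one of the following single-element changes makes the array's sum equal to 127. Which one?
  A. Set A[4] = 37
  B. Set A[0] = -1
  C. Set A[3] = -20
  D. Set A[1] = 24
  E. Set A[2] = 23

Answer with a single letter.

Answer: E

Derivation:
Option A: A[4] 25->37, delta=12, new_sum=141+(12)=153
Option B: A[0] -13->-1, delta=12, new_sum=141+(12)=153
Option C: A[3] 47->-20, delta=-67, new_sum=141+(-67)=74
Option D: A[1] 49->24, delta=-25, new_sum=141+(-25)=116
Option E: A[2] 37->23, delta=-14, new_sum=141+(-14)=127 <-- matches target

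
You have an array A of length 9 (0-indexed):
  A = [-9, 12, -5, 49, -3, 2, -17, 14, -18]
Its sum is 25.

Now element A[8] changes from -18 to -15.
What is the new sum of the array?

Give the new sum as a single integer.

Old value at index 8: -18
New value at index 8: -15
Delta = -15 - -18 = 3
New sum = old_sum + delta = 25 + (3) = 28

Answer: 28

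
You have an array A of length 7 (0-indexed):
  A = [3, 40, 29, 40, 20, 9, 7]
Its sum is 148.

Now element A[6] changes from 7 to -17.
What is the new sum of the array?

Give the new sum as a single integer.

Old value at index 6: 7
New value at index 6: -17
Delta = -17 - 7 = -24
New sum = old_sum + delta = 148 + (-24) = 124

Answer: 124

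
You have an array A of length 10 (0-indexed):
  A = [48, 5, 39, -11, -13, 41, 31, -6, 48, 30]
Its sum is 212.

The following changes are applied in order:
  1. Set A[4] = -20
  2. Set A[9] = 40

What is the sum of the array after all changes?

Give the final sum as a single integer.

Answer: 215

Derivation:
Initial sum: 212
Change 1: A[4] -13 -> -20, delta = -7, sum = 205
Change 2: A[9] 30 -> 40, delta = 10, sum = 215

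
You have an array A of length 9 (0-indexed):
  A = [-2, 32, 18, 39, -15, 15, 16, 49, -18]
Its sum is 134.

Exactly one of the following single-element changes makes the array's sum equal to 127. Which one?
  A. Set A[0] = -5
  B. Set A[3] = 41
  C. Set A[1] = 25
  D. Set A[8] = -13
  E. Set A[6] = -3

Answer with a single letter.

Answer: C

Derivation:
Option A: A[0] -2->-5, delta=-3, new_sum=134+(-3)=131
Option B: A[3] 39->41, delta=2, new_sum=134+(2)=136
Option C: A[1] 32->25, delta=-7, new_sum=134+(-7)=127 <-- matches target
Option D: A[8] -18->-13, delta=5, new_sum=134+(5)=139
Option E: A[6] 16->-3, delta=-19, new_sum=134+(-19)=115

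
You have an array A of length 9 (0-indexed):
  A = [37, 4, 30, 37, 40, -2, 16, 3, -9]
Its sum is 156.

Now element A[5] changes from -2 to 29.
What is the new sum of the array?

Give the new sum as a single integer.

Answer: 187

Derivation:
Old value at index 5: -2
New value at index 5: 29
Delta = 29 - -2 = 31
New sum = old_sum + delta = 156 + (31) = 187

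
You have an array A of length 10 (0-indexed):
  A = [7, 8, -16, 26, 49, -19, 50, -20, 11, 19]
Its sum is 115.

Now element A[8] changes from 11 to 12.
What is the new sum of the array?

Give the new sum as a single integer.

Answer: 116

Derivation:
Old value at index 8: 11
New value at index 8: 12
Delta = 12 - 11 = 1
New sum = old_sum + delta = 115 + (1) = 116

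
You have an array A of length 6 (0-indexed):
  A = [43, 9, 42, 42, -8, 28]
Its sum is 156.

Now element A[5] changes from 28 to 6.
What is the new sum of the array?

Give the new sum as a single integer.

Old value at index 5: 28
New value at index 5: 6
Delta = 6 - 28 = -22
New sum = old_sum + delta = 156 + (-22) = 134

Answer: 134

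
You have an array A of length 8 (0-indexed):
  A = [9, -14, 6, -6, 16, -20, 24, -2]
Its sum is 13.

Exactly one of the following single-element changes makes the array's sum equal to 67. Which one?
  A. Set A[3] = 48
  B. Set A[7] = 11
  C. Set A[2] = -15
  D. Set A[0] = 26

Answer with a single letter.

Option A: A[3] -6->48, delta=54, new_sum=13+(54)=67 <-- matches target
Option B: A[7] -2->11, delta=13, new_sum=13+(13)=26
Option C: A[2] 6->-15, delta=-21, new_sum=13+(-21)=-8
Option D: A[0] 9->26, delta=17, new_sum=13+(17)=30

Answer: A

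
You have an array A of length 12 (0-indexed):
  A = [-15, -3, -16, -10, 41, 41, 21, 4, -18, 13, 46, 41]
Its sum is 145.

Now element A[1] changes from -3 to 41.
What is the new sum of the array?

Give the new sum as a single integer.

Answer: 189

Derivation:
Old value at index 1: -3
New value at index 1: 41
Delta = 41 - -3 = 44
New sum = old_sum + delta = 145 + (44) = 189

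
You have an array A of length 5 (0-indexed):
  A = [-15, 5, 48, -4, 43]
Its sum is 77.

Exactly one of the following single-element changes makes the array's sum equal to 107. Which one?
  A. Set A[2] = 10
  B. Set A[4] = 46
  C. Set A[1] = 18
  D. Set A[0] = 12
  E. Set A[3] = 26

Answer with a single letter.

Option A: A[2] 48->10, delta=-38, new_sum=77+(-38)=39
Option B: A[4] 43->46, delta=3, new_sum=77+(3)=80
Option C: A[1] 5->18, delta=13, new_sum=77+(13)=90
Option D: A[0] -15->12, delta=27, new_sum=77+(27)=104
Option E: A[3] -4->26, delta=30, new_sum=77+(30)=107 <-- matches target

Answer: E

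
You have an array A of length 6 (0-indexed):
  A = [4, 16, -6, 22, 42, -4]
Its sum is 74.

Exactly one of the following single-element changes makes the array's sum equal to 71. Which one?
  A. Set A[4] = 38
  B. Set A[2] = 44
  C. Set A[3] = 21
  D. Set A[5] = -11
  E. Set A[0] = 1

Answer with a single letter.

Option A: A[4] 42->38, delta=-4, new_sum=74+(-4)=70
Option B: A[2] -6->44, delta=50, new_sum=74+(50)=124
Option C: A[3] 22->21, delta=-1, new_sum=74+(-1)=73
Option D: A[5] -4->-11, delta=-7, new_sum=74+(-7)=67
Option E: A[0] 4->1, delta=-3, new_sum=74+(-3)=71 <-- matches target

Answer: E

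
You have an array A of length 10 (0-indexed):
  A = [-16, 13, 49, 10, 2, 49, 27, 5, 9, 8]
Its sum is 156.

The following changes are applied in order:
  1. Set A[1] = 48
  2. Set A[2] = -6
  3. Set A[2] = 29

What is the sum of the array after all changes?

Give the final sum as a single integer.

Initial sum: 156
Change 1: A[1] 13 -> 48, delta = 35, sum = 191
Change 2: A[2] 49 -> -6, delta = -55, sum = 136
Change 3: A[2] -6 -> 29, delta = 35, sum = 171

Answer: 171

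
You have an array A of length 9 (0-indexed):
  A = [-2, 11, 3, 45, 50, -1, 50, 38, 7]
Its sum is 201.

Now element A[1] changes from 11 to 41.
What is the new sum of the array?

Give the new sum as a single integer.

Old value at index 1: 11
New value at index 1: 41
Delta = 41 - 11 = 30
New sum = old_sum + delta = 201 + (30) = 231

Answer: 231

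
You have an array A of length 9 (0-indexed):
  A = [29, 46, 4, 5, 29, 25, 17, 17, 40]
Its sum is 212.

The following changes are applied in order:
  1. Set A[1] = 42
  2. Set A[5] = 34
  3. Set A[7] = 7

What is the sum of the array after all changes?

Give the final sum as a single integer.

Answer: 207

Derivation:
Initial sum: 212
Change 1: A[1] 46 -> 42, delta = -4, sum = 208
Change 2: A[5] 25 -> 34, delta = 9, sum = 217
Change 3: A[7] 17 -> 7, delta = -10, sum = 207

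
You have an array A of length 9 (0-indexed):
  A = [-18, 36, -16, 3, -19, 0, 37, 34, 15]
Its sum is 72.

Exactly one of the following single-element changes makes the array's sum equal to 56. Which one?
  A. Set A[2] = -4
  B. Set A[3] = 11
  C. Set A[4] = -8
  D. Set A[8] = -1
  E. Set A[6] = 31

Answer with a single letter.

Answer: D

Derivation:
Option A: A[2] -16->-4, delta=12, new_sum=72+(12)=84
Option B: A[3] 3->11, delta=8, new_sum=72+(8)=80
Option C: A[4] -19->-8, delta=11, new_sum=72+(11)=83
Option D: A[8] 15->-1, delta=-16, new_sum=72+(-16)=56 <-- matches target
Option E: A[6] 37->31, delta=-6, new_sum=72+(-6)=66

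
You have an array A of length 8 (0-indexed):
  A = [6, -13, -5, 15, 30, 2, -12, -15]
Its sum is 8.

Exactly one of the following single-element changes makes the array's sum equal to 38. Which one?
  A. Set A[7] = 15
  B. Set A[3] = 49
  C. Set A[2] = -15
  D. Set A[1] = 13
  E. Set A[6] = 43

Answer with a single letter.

Answer: A

Derivation:
Option A: A[7] -15->15, delta=30, new_sum=8+(30)=38 <-- matches target
Option B: A[3] 15->49, delta=34, new_sum=8+(34)=42
Option C: A[2] -5->-15, delta=-10, new_sum=8+(-10)=-2
Option D: A[1] -13->13, delta=26, new_sum=8+(26)=34
Option E: A[6] -12->43, delta=55, new_sum=8+(55)=63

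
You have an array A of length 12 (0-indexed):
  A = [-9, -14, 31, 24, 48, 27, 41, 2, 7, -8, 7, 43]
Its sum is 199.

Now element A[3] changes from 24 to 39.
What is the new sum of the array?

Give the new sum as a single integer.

Old value at index 3: 24
New value at index 3: 39
Delta = 39 - 24 = 15
New sum = old_sum + delta = 199 + (15) = 214

Answer: 214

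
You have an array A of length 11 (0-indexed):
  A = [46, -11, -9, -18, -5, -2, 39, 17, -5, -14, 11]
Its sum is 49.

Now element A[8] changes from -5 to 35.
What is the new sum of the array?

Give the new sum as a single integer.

Answer: 89

Derivation:
Old value at index 8: -5
New value at index 8: 35
Delta = 35 - -5 = 40
New sum = old_sum + delta = 49 + (40) = 89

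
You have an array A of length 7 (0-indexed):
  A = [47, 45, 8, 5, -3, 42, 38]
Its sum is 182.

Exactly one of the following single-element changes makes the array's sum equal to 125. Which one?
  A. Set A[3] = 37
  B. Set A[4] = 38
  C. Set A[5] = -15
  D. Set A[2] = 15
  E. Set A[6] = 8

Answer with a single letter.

Answer: C

Derivation:
Option A: A[3] 5->37, delta=32, new_sum=182+(32)=214
Option B: A[4] -3->38, delta=41, new_sum=182+(41)=223
Option C: A[5] 42->-15, delta=-57, new_sum=182+(-57)=125 <-- matches target
Option D: A[2] 8->15, delta=7, new_sum=182+(7)=189
Option E: A[6] 38->8, delta=-30, new_sum=182+(-30)=152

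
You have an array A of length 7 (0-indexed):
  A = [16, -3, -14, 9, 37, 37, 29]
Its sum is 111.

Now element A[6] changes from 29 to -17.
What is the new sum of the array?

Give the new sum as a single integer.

Old value at index 6: 29
New value at index 6: -17
Delta = -17 - 29 = -46
New sum = old_sum + delta = 111 + (-46) = 65

Answer: 65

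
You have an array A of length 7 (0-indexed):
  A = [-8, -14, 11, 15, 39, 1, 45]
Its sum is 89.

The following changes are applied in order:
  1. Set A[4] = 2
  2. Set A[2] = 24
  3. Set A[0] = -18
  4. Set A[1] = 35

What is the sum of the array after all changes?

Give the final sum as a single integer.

Initial sum: 89
Change 1: A[4] 39 -> 2, delta = -37, sum = 52
Change 2: A[2] 11 -> 24, delta = 13, sum = 65
Change 3: A[0] -8 -> -18, delta = -10, sum = 55
Change 4: A[1] -14 -> 35, delta = 49, sum = 104

Answer: 104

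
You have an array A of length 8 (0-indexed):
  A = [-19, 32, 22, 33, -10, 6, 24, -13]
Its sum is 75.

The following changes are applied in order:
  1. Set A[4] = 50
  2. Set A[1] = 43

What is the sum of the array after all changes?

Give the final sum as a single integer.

Answer: 146

Derivation:
Initial sum: 75
Change 1: A[4] -10 -> 50, delta = 60, sum = 135
Change 2: A[1] 32 -> 43, delta = 11, sum = 146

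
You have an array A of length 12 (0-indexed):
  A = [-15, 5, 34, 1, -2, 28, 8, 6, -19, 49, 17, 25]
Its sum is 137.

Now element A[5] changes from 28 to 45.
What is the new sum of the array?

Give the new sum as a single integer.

Answer: 154

Derivation:
Old value at index 5: 28
New value at index 5: 45
Delta = 45 - 28 = 17
New sum = old_sum + delta = 137 + (17) = 154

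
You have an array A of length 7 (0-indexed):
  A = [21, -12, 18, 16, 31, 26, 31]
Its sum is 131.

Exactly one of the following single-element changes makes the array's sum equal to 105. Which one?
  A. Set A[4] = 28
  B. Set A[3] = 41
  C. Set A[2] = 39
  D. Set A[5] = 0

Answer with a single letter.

Answer: D

Derivation:
Option A: A[4] 31->28, delta=-3, new_sum=131+(-3)=128
Option B: A[3] 16->41, delta=25, new_sum=131+(25)=156
Option C: A[2] 18->39, delta=21, new_sum=131+(21)=152
Option D: A[5] 26->0, delta=-26, new_sum=131+(-26)=105 <-- matches target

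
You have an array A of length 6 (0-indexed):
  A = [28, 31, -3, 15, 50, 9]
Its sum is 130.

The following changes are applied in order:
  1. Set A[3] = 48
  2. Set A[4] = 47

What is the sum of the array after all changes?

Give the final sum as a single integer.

Initial sum: 130
Change 1: A[3] 15 -> 48, delta = 33, sum = 163
Change 2: A[4] 50 -> 47, delta = -3, sum = 160

Answer: 160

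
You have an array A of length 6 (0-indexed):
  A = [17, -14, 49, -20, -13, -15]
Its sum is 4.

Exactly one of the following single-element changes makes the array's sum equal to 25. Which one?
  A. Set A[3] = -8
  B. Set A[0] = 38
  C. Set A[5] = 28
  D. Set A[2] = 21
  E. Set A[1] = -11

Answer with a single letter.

Option A: A[3] -20->-8, delta=12, new_sum=4+(12)=16
Option B: A[0] 17->38, delta=21, new_sum=4+(21)=25 <-- matches target
Option C: A[5] -15->28, delta=43, new_sum=4+(43)=47
Option D: A[2] 49->21, delta=-28, new_sum=4+(-28)=-24
Option E: A[1] -14->-11, delta=3, new_sum=4+(3)=7

Answer: B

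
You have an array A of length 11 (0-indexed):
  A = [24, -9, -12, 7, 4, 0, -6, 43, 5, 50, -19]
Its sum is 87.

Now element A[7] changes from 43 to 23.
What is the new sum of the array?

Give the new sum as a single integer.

Old value at index 7: 43
New value at index 7: 23
Delta = 23 - 43 = -20
New sum = old_sum + delta = 87 + (-20) = 67

Answer: 67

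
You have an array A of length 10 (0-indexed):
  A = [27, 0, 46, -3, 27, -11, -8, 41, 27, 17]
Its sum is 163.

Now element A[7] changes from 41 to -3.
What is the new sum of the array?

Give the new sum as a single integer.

Old value at index 7: 41
New value at index 7: -3
Delta = -3 - 41 = -44
New sum = old_sum + delta = 163 + (-44) = 119

Answer: 119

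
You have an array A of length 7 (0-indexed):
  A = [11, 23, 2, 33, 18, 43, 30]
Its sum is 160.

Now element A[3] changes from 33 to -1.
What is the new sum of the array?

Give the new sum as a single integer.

Answer: 126

Derivation:
Old value at index 3: 33
New value at index 3: -1
Delta = -1 - 33 = -34
New sum = old_sum + delta = 160 + (-34) = 126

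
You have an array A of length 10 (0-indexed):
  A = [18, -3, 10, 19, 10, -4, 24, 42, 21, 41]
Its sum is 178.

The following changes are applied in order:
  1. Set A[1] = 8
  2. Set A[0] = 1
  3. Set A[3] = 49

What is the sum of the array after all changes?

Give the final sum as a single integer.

Answer: 202

Derivation:
Initial sum: 178
Change 1: A[1] -3 -> 8, delta = 11, sum = 189
Change 2: A[0] 18 -> 1, delta = -17, sum = 172
Change 3: A[3] 19 -> 49, delta = 30, sum = 202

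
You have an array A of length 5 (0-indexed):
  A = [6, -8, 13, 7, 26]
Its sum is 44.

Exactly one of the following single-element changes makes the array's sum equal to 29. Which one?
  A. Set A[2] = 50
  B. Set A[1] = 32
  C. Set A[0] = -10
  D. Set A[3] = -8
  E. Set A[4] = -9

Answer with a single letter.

Option A: A[2] 13->50, delta=37, new_sum=44+(37)=81
Option B: A[1] -8->32, delta=40, new_sum=44+(40)=84
Option C: A[0] 6->-10, delta=-16, new_sum=44+(-16)=28
Option D: A[3] 7->-8, delta=-15, new_sum=44+(-15)=29 <-- matches target
Option E: A[4] 26->-9, delta=-35, new_sum=44+(-35)=9

Answer: D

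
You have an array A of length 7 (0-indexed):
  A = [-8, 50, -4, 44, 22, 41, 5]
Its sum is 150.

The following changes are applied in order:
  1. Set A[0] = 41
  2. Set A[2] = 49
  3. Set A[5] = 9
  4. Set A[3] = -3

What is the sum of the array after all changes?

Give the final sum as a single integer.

Answer: 173

Derivation:
Initial sum: 150
Change 1: A[0] -8 -> 41, delta = 49, sum = 199
Change 2: A[2] -4 -> 49, delta = 53, sum = 252
Change 3: A[5] 41 -> 9, delta = -32, sum = 220
Change 4: A[3] 44 -> -3, delta = -47, sum = 173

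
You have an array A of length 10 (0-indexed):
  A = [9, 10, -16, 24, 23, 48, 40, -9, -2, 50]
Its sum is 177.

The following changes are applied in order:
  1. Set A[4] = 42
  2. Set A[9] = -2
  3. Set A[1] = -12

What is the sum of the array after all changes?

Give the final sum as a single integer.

Answer: 122

Derivation:
Initial sum: 177
Change 1: A[4] 23 -> 42, delta = 19, sum = 196
Change 2: A[9] 50 -> -2, delta = -52, sum = 144
Change 3: A[1] 10 -> -12, delta = -22, sum = 122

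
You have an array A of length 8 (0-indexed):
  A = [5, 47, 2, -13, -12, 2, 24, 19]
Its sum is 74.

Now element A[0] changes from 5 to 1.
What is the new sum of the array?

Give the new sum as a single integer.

Answer: 70

Derivation:
Old value at index 0: 5
New value at index 0: 1
Delta = 1 - 5 = -4
New sum = old_sum + delta = 74 + (-4) = 70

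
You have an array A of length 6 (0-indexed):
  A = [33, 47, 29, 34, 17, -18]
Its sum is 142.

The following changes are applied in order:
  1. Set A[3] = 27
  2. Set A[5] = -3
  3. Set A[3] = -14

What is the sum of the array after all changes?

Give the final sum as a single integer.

Initial sum: 142
Change 1: A[3] 34 -> 27, delta = -7, sum = 135
Change 2: A[5] -18 -> -3, delta = 15, sum = 150
Change 3: A[3] 27 -> -14, delta = -41, sum = 109

Answer: 109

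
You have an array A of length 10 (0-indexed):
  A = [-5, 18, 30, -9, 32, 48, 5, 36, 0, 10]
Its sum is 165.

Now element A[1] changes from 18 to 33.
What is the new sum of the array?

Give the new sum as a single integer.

Answer: 180

Derivation:
Old value at index 1: 18
New value at index 1: 33
Delta = 33 - 18 = 15
New sum = old_sum + delta = 165 + (15) = 180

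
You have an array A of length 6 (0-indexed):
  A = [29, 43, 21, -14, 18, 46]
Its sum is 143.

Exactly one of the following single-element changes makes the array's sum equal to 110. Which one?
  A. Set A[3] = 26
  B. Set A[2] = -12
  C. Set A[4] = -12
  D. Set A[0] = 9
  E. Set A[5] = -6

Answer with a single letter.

Answer: B

Derivation:
Option A: A[3] -14->26, delta=40, new_sum=143+(40)=183
Option B: A[2] 21->-12, delta=-33, new_sum=143+(-33)=110 <-- matches target
Option C: A[4] 18->-12, delta=-30, new_sum=143+(-30)=113
Option D: A[0] 29->9, delta=-20, new_sum=143+(-20)=123
Option E: A[5] 46->-6, delta=-52, new_sum=143+(-52)=91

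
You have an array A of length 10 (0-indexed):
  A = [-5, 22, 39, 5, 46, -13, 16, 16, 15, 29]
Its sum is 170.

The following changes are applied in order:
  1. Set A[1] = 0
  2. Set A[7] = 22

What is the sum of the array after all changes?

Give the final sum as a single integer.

Answer: 154

Derivation:
Initial sum: 170
Change 1: A[1] 22 -> 0, delta = -22, sum = 148
Change 2: A[7] 16 -> 22, delta = 6, sum = 154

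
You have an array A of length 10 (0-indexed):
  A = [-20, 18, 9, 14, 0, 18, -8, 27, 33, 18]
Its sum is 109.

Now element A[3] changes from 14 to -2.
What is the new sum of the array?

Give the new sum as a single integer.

Old value at index 3: 14
New value at index 3: -2
Delta = -2 - 14 = -16
New sum = old_sum + delta = 109 + (-16) = 93

Answer: 93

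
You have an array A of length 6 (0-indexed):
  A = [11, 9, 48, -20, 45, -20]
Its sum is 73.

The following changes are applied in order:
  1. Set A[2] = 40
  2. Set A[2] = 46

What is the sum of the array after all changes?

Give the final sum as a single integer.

Answer: 71

Derivation:
Initial sum: 73
Change 1: A[2] 48 -> 40, delta = -8, sum = 65
Change 2: A[2] 40 -> 46, delta = 6, sum = 71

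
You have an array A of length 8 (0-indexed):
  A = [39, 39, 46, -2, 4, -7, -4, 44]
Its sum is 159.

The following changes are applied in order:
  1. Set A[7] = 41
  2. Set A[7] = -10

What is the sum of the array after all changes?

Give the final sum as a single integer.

Initial sum: 159
Change 1: A[7] 44 -> 41, delta = -3, sum = 156
Change 2: A[7] 41 -> -10, delta = -51, sum = 105

Answer: 105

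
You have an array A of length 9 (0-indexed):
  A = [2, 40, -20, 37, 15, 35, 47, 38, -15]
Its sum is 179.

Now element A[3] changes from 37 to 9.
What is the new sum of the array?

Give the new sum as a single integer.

Old value at index 3: 37
New value at index 3: 9
Delta = 9 - 37 = -28
New sum = old_sum + delta = 179 + (-28) = 151

Answer: 151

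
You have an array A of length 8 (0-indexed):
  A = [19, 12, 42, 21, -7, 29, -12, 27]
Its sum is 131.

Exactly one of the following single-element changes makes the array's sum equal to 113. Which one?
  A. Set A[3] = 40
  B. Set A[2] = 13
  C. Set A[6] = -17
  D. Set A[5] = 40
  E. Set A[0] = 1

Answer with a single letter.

Answer: E

Derivation:
Option A: A[3] 21->40, delta=19, new_sum=131+(19)=150
Option B: A[2] 42->13, delta=-29, new_sum=131+(-29)=102
Option C: A[6] -12->-17, delta=-5, new_sum=131+(-5)=126
Option D: A[5] 29->40, delta=11, new_sum=131+(11)=142
Option E: A[0] 19->1, delta=-18, new_sum=131+(-18)=113 <-- matches target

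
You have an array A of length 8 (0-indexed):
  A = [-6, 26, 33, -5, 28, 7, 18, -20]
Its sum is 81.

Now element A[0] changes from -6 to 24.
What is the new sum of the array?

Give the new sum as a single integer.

Answer: 111

Derivation:
Old value at index 0: -6
New value at index 0: 24
Delta = 24 - -6 = 30
New sum = old_sum + delta = 81 + (30) = 111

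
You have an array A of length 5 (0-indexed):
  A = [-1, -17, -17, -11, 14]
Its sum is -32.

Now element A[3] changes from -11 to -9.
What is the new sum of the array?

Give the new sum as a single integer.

Old value at index 3: -11
New value at index 3: -9
Delta = -9 - -11 = 2
New sum = old_sum + delta = -32 + (2) = -30

Answer: -30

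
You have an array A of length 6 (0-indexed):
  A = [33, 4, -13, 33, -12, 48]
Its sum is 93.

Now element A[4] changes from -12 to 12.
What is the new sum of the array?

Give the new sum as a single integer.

Old value at index 4: -12
New value at index 4: 12
Delta = 12 - -12 = 24
New sum = old_sum + delta = 93 + (24) = 117

Answer: 117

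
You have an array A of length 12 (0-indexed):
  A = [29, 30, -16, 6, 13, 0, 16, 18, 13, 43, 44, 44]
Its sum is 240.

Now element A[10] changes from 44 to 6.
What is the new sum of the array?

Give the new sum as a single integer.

Old value at index 10: 44
New value at index 10: 6
Delta = 6 - 44 = -38
New sum = old_sum + delta = 240 + (-38) = 202

Answer: 202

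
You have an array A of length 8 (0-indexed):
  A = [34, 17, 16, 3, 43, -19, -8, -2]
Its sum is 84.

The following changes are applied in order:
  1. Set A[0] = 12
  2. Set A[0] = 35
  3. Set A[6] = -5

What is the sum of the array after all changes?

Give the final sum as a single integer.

Answer: 88

Derivation:
Initial sum: 84
Change 1: A[0] 34 -> 12, delta = -22, sum = 62
Change 2: A[0] 12 -> 35, delta = 23, sum = 85
Change 3: A[6] -8 -> -5, delta = 3, sum = 88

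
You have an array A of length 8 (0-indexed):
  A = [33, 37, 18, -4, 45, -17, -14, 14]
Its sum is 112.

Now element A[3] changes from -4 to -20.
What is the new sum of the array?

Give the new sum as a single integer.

Answer: 96

Derivation:
Old value at index 3: -4
New value at index 3: -20
Delta = -20 - -4 = -16
New sum = old_sum + delta = 112 + (-16) = 96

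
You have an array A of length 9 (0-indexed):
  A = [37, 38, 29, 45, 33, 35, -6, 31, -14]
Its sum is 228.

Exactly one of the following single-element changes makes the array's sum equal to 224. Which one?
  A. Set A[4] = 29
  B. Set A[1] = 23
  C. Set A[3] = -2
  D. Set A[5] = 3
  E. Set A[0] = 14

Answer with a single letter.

Answer: A

Derivation:
Option A: A[4] 33->29, delta=-4, new_sum=228+(-4)=224 <-- matches target
Option B: A[1] 38->23, delta=-15, new_sum=228+(-15)=213
Option C: A[3] 45->-2, delta=-47, new_sum=228+(-47)=181
Option D: A[5] 35->3, delta=-32, new_sum=228+(-32)=196
Option E: A[0] 37->14, delta=-23, new_sum=228+(-23)=205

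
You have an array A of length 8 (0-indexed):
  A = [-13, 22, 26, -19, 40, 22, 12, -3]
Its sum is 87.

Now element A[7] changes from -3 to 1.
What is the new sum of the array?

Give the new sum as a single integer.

Answer: 91

Derivation:
Old value at index 7: -3
New value at index 7: 1
Delta = 1 - -3 = 4
New sum = old_sum + delta = 87 + (4) = 91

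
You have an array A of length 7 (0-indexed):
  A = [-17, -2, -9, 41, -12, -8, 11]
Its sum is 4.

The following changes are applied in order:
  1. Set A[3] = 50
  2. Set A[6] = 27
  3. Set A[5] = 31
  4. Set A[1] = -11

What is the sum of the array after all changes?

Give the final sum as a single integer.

Answer: 59

Derivation:
Initial sum: 4
Change 1: A[3] 41 -> 50, delta = 9, sum = 13
Change 2: A[6] 11 -> 27, delta = 16, sum = 29
Change 3: A[5] -8 -> 31, delta = 39, sum = 68
Change 4: A[1] -2 -> -11, delta = -9, sum = 59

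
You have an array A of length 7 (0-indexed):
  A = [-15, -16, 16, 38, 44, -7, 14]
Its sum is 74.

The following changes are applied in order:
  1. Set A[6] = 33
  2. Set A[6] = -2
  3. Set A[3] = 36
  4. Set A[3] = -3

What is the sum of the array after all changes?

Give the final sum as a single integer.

Answer: 17

Derivation:
Initial sum: 74
Change 1: A[6] 14 -> 33, delta = 19, sum = 93
Change 2: A[6] 33 -> -2, delta = -35, sum = 58
Change 3: A[3] 38 -> 36, delta = -2, sum = 56
Change 4: A[3] 36 -> -3, delta = -39, sum = 17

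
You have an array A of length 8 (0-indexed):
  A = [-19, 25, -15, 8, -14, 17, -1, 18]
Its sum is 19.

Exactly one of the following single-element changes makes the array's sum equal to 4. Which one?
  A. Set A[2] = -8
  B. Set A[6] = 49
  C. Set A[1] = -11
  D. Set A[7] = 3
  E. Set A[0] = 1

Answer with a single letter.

Option A: A[2] -15->-8, delta=7, new_sum=19+(7)=26
Option B: A[6] -1->49, delta=50, new_sum=19+(50)=69
Option C: A[1] 25->-11, delta=-36, new_sum=19+(-36)=-17
Option D: A[7] 18->3, delta=-15, new_sum=19+(-15)=4 <-- matches target
Option E: A[0] -19->1, delta=20, new_sum=19+(20)=39

Answer: D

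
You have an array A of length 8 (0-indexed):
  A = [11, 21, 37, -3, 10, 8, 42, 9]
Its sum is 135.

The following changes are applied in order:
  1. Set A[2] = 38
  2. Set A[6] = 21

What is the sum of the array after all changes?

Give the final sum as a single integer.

Initial sum: 135
Change 1: A[2] 37 -> 38, delta = 1, sum = 136
Change 2: A[6] 42 -> 21, delta = -21, sum = 115

Answer: 115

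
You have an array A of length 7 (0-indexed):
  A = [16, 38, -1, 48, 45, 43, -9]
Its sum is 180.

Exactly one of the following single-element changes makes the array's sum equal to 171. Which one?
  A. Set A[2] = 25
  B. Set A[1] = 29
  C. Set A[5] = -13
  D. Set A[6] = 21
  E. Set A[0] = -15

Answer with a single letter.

Answer: B

Derivation:
Option A: A[2] -1->25, delta=26, new_sum=180+(26)=206
Option B: A[1] 38->29, delta=-9, new_sum=180+(-9)=171 <-- matches target
Option C: A[5] 43->-13, delta=-56, new_sum=180+(-56)=124
Option D: A[6] -9->21, delta=30, new_sum=180+(30)=210
Option E: A[0] 16->-15, delta=-31, new_sum=180+(-31)=149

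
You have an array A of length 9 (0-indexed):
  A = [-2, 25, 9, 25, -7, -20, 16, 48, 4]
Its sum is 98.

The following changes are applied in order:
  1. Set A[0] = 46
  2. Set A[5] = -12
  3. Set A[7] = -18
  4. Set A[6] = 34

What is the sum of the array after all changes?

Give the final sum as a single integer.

Answer: 106

Derivation:
Initial sum: 98
Change 1: A[0] -2 -> 46, delta = 48, sum = 146
Change 2: A[5] -20 -> -12, delta = 8, sum = 154
Change 3: A[7] 48 -> -18, delta = -66, sum = 88
Change 4: A[6] 16 -> 34, delta = 18, sum = 106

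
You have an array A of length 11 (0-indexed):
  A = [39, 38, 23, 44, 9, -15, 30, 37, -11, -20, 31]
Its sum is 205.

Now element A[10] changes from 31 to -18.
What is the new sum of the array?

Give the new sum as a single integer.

Answer: 156

Derivation:
Old value at index 10: 31
New value at index 10: -18
Delta = -18 - 31 = -49
New sum = old_sum + delta = 205 + (-49) = 156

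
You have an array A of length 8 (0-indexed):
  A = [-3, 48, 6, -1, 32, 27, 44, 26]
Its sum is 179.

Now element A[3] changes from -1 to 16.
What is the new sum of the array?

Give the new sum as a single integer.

Old value at index 3: -1
New value at index 3: 16
Delta = 16 - -1 = 17
New sum = old_sum + delta = 179 + (17) = 196

Answer: 196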